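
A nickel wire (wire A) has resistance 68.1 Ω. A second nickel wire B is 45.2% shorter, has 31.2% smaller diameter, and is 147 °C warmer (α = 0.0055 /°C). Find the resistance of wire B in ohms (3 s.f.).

R ∝ ρL/d² with ρ ∝ (1+αΔT), so R_B/R_A = (1 − 45.2/100) × (1 − 31.2/100)⁻² × (1 + 0.0055×147)
= 0.548 × 2.113 × 1.808 = 2.094
R_B = 2.094 × 68.1 = 143 Ω

143 Ω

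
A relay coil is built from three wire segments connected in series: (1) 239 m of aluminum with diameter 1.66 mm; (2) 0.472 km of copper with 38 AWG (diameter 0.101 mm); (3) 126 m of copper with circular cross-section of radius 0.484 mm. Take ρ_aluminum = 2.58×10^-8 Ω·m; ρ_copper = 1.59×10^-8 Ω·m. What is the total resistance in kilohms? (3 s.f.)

0.942 kΩ

Seg 1: A = π(d/2)² = π(8.3000e-04 m)² = 2.164e-06 m²
R_1 = (2.58×10^-8)(239)/(2.164e-06) = 2.849 Ω
Seg 2: A = π(0.101/2 mm)² = π(5.0500e-05 m)² = 8.012e-09 m²
R_2 = (1.59×10^-8)(472)/(8.012e-09) = 936.7 Ω
Seg 3: A = πr² = π(4.8400e-04 m)² = 7.359e-07 m²
R_3 = (1.59×10^-8)(126)/(7.359e-07) = 2.722 Ω
R_total = R_1 + R_2 + R_3 = 0.942 kΩ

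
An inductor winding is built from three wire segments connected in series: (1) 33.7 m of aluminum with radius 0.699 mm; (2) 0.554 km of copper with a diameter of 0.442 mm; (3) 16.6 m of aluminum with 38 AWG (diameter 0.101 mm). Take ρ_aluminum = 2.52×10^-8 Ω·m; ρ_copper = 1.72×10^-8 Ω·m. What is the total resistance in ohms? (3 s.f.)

115 Ω

Seg 1: A = πr² = π(6.9900e-04 m)² = 1.535e-06 m²
R_1 = (2.52×10^-8)(33.7)/(1.535e-06) = 0.5533 Ω
Seg 2: A = π(d/2)² = π(2.2100e-04 m)² = 1.534e-07 m²
R_2 = (1.72×10^-8)(554)/(1.534e-07) = 62.1 Ω
Seg 3: A = π(0.101/2 mm)² = π(5.0500e-05 m)² = 8.012e-09 m²
R_3 = (2.52×10^-8)(16.6)/(8.012e-09) = 52.21 Ω
R_total = R_1 + R_2 + R_3 = 115 Ω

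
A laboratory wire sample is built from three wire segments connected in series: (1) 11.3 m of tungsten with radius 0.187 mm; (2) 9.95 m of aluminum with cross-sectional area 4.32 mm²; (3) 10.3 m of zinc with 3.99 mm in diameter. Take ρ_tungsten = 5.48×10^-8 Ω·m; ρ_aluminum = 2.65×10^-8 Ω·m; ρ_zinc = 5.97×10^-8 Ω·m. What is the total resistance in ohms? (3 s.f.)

Seg 1: A = πr² = π(1.8700e-04 m)² = 1.099e-07 m²
R_1 = (5.48×10^-8)(11.3)/(1.099e-07) = 5.637 Ω
Seg 2: A = 4.32 mm² = 4.320e-06 m²
R_2 = (2.65×10^-8)(9.95)/(4.320e-06) = 0.06104 Ω
Seg 3: A = π(d/2)² = π(1.9950e-03 m)² = 1.250e-05 m²
R_3 = (5.97×10^-8)(10.3)/(1.250e-05) = 0.04918 Ω
R_total = R_1 + R_2 + R_3 = 5.75 Ω

5.75 Ω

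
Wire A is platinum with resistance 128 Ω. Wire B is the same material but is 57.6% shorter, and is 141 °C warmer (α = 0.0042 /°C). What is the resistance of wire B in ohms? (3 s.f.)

86.4 Ω

R ∝ ρL/d² with ρ ∝ (1+αΔT), so R_B/R_A = (1 − 57.6/100) × (1 + 0.0042×141)
= 0.424 × 1.592 = 0.6751
R_B = 0.6751 × 128 = 86.4 Ω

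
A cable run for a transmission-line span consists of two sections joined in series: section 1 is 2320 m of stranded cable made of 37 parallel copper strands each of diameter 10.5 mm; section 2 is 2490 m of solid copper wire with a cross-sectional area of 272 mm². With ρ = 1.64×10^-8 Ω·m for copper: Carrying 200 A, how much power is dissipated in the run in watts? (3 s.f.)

6480 W

Section 1: A_strand = π(5.2500e-03)² = 8.659e-05 m²; R₁ = ρL/(N·A_s) = (1.64×10^-8)(2320)/(37×8.659e-05) = 0.01188 Ω
Section 2: A = 272 mm² = 2.720e-04 m²
R₂ = (1.64×10^-8)(2490)/(2.720e-04) = 0.1501 Ω
R = R₁ + R₂ = 0.162 Ω
P = I²R = (200)² × 0.162 = 6480 W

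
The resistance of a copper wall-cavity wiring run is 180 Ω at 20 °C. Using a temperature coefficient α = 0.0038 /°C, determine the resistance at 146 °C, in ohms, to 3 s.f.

266 Ω

ΔT = 146 − 20 = 126 °C
R = R₀(1 + αΔT) = 180 × (1 + 0.0038×126) = 180 × 1.479 = 266 Ω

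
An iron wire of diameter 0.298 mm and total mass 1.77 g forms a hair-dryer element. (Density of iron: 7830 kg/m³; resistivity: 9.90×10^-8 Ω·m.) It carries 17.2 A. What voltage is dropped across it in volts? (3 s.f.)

A = π(d/2)² = π(1.4900e-04 m)² = 6.9746e-08 m²
L = m/(density·A) = 0.00177/(7830×6.9746e-08) = 3.241 m
R = ρL/A = (9.90×10^-8)(3.241)/(6.9746e-08) = 4.6 Ω
V = IR = 17.2 × 4.6 = 79.1 V

79.1 V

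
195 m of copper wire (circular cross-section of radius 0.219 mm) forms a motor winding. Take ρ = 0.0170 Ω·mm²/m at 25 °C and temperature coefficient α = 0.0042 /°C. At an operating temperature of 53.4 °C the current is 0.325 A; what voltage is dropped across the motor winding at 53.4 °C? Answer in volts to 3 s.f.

ρ = 0.0170 Ω·mm²/m = 1.70×10^-8 Ω·m
A = πr² = π(2.1900e-04 m)² = 1.507e-07 m²
R₍25₎ = ρL/A = (1.70×10^-8)(195)/(1.507e-07) = 22 Ω
R₍53.4₎ = R₍25₎(1 + αΔT) = 22 × (1 + 0.0042×28.4) = 24.63 Ω
V = IR = 0.325 × 24.63 = 8.00 V

8.00 V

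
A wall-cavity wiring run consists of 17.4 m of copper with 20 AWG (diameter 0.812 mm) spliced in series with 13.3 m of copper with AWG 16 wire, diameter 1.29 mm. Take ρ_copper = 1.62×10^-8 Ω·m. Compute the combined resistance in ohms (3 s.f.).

Segment 1: A = π(0.812/2 mm)² = π(4.0600e-04 m)² = 5.178e-07 m²
R₁ = ρL/A = (1.62×10^-8)(17.4)/(5.178e-07) = 0.5443 Ω
Segment 2: A = π(1.29/2 mm)² = π(6.4500e-04 m)² = 1.307e-06 m²
R₂ = (1.62×10^-8)(13.3)/(1.307e-06) = 0.1649 Ω
R = R₁ + R₂ = 0.709 Ω

0.709 Ω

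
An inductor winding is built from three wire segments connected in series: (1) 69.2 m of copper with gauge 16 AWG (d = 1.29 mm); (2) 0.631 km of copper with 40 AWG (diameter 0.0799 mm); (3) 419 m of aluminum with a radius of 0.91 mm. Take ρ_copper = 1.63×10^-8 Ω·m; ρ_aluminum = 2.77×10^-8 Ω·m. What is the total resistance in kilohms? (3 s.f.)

Seg 1: A = π(1.29/2 mm)² = π(6.4500e-04 m)² = 1.307e-06 m²
R_1 = (1.63×10^-8)(69.2)/(1.307e-06) = 0.863 Ω
Seg 2: A = π(0.0799/2 mm)² = π(3.9950e-05 m)² = 5.014e-09 m²
R_2 = (1.63×10^-8)(631)/(5.014e-09) = 2051 Ω
Seg 3: A = πr² = π(9.1000e-04 m)² = 2.602e-06 m²
R_3 = (2.77×10^-8)(419)/(2.602e-06) = 4.461 Ω
R_total = R_1 + R_2 + R_3 = 2.06 kΩ

2.06 kΩ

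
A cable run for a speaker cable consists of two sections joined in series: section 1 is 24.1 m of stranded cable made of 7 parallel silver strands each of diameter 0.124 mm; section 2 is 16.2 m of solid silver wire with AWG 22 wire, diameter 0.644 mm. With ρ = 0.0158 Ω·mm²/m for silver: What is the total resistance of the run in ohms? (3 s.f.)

5.29 Ω

ρ = 0.0158 Ω·mm²/m = 1.58×10^-8 Ω·m
Section 1: A_strand = π(6.2000e-05)² = 1.208e-08 m²; R₁ = ρL/(N·A_s) = (1.58×10^-8)(24.1)/(7×1.208e-08) = 4.504 Ω
Section 2: A = π(0.644/2 mm)² = π(3.2200e-04 m)² = 3.257e-07 m²
R₂ = (1.58×10^-8)(16.2)/(3.257e-07) = 0.7858 Ω
R = R₁ + R₂ = 5.29 Ω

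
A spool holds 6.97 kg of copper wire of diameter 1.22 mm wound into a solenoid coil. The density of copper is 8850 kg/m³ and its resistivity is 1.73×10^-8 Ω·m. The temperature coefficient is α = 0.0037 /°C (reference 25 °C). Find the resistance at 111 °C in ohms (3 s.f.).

13.1 Ω

A = π(d/2)² = π(6.1000e-04 m)² = 1.1690e-06 m²
L = m/(density·A) = 6.97/(8850×1.1690e-06) = 673.7 m
R = ρL/A = (1.73×10^-8)(673.7)/(1.1690e-06) = 9.97 Ω
R(111 °C) = 9.97 × (1 + 0.0037×86) = 13.1 Ω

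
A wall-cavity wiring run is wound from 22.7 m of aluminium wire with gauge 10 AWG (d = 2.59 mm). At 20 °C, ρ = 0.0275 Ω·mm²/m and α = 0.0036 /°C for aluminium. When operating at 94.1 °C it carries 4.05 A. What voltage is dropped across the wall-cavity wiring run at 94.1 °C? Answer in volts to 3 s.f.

0.608 V

ρ = 0.0275 Ω·mm²/m = 2.75×10^-8 Ω·m
A = π(2.59/2 mm)² = π(1.2950e-03 m)² = 5.269e-06 m²
R₍20₎ = ρL/A = (2.75×10^-8)(22.7)/(5.269e-06) = 0.1185 Ω
R₍94.1₎ = R₍20₎(1 + αΔT) = 0.1185 × (1 + 0.0036×74.1) = 0.1501 Ω
V = IR = 4.05 × 0.1501 = 0.608 V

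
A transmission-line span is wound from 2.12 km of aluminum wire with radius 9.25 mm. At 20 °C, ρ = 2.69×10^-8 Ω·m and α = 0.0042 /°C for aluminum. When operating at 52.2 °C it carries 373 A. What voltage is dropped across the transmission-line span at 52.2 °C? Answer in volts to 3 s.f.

89.8 V

A = πr² = π(9.2500e-03 m)² = 2.688e-04 m²
R₍20₎ = ρL/A = (2.69×10^-8)(2120)/(2.688e-04) = 0.2122 Ω
R₍52.2₎ = R₍20₎(1 + αΔT) = 0.2122 × (1 + 0.0042×32.2) = 0.2408 Ω
V = IR = 373 × 0.2408 = 89.8 V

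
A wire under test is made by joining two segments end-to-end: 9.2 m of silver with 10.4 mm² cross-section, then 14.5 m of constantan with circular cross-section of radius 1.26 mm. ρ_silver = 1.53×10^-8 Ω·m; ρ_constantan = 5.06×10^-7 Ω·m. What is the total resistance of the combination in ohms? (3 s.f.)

1.48 Ω

Segment 1: A = 10.4 mm² = 1.040e-05 m²
R₁ = ρL/A = (1.53×10^-8)(9.2)/(1.040e-05) = 0.01353 Ω
Segment 2: A = πr² = π(1.2600e-03 m)² = 4.988e-06 m²
R₂ = (5.06×10^-7)(14.5)/(4.988e-06) = 1.471 Ω
R = R₁ + R₂ = 1.48 Ω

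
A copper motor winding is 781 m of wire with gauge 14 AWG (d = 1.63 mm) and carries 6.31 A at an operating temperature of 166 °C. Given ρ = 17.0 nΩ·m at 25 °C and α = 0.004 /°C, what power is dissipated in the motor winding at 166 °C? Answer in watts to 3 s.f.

ρ = 17.0 nΩ·m = 1.70×10^-8 Ω·m
A = π(1.63/2 mm)² = π(8.1500e-04 m)² = 2.087e-06 m²
R₍25₎ = ρL/A = (1.70×10^-8)(781)/(2.087e-06) = 6.363 Ω
R₍166₎ = R₍25₎(1 + αΔT) = 6.363 × (1 + 0.004×141) = 9.951 Ω
P = I²R = (6.31)² × 9.951 = 396 W

396 W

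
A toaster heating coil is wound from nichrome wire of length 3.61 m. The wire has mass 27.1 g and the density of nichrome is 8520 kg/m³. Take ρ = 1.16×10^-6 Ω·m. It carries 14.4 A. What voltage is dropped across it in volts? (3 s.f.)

68.4 V

A = m/(density·L) = 0.0271/(8520×3.61) = 8.8109e-07 m²
R = ρL/A = (1.16×10^-6)(3.61)/(8.8109e-07) = 4.753 Ω
V = IR = 14.4 × 4.753 = 68.4 V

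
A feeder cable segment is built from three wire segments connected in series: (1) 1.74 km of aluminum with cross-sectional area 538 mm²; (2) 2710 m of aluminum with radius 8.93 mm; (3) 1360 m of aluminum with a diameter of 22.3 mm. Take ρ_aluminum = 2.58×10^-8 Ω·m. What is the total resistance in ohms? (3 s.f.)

0.452 Ω

Seg 1: A = 538 mm² = 5.380e-04 m²
R_1 = (2.58×10^-8)(1740)/(5.380e-04) = 0.08344 Ω
Seg 2: A = πr² = π(8.9300e-03 m)² = 2.505e-04 m²
R_2 = (2.58×10^-8)(2710)/(2.505e-04) = 0.2791 Ω
Seg 3: A = π(d/2)² = π(1.1150e-02 m)² = 3.906e-04 m²
R_3 = (2.58×10^-8)(1360)/(3.906e-04) = 0.08984 Ω
R_total = R_1 + R_2 + R_3 = 0.452 Ω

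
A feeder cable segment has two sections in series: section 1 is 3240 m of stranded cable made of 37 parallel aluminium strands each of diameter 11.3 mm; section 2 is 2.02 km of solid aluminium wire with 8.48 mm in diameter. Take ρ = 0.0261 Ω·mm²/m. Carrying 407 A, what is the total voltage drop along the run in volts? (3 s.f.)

389 V

ρ = 0.0261 Ω·mm²/m = 2.61×10^-8 Ω·m
Section 1: A_strand = π(5.6500e-03)² = 1.003e-04 m²; R₁ = ρL/(N·A_s) = (2.61×10^-8)(3240)/(37×1.003e-04) = 0.02279 Ω
Section 2: A = π(d/2)² = π(4.2400e-03 m)² = 5.648e-05 m²
R₂ = (2.61×10^-8)(2020)/(5.648e-05) = 0.9335 Ω
R = R₁ + R₂ = 0.9563 Ω
V = IR = 407 × 0.9563 = 389 V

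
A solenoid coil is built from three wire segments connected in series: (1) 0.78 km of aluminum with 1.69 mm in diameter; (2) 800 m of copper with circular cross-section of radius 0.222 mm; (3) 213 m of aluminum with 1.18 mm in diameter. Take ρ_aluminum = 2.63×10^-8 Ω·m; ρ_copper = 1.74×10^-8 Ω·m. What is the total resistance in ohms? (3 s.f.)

104 Ω

Seg 1: A = π(d/2)² = π(8.4500e-04 m)² = 2.243e-06 m²
R_1 = (2.63×10^-8)(780)/(2.243e-06) = 9.145 Ω
Seg 2: A = πr² = π(2.2200e-04 m)² = 1.548e-07 m²
R_2 = (1.74×10^-8)(800)/(1.548e-07) = 89.9 Ω
Seg 3: A = π(d/2)² = π(5.9000e-04 m)² = 1.094e-06 m²
R_3 = (2.63×10^-8)(213)/(1.094e-06) = 5.122 Ω
R_total = R_1 + R_2 + R_3 = 104 Ω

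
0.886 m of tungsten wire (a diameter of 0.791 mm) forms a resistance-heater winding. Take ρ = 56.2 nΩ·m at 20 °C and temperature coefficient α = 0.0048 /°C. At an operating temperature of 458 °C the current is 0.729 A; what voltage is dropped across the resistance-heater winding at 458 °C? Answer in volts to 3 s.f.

0.229 V

ρ = 56.2 nΩ·m = 5.62×10^-8 Ω·m
A = π(d/2)² = π(3.9550e-04 m)² = 4.914e-07 m²
R₍20₎ = ρL/A = (5.62×10^-8)(0.886)/(4.914e-07) = 0.1013 Ω
R₍458₎ = R₍20₎(1 + αΔT) = 0.1013 × (1 + 0.0048×438) = 0.3144 Ω
V = IR = 0.729 × 0.3144 = 0.229 V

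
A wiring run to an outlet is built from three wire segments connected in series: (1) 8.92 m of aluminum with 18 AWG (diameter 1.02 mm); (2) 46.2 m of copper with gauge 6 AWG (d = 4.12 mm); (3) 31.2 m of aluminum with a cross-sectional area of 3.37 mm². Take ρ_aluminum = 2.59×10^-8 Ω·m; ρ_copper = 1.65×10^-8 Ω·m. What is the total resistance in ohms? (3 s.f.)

Seg 1: A = π(1.02/2 mm)² = π(5.1000e-04 m)² = 8.171e-07 m²
R_1 = (2.59×10^-8)(8.92)/(8.171e-07) = 0.2827 Ω
Seg 2: A = π(4.12/2 mm)² = π(2.0600e-03 m)² = 1.333e-05 m²
R_2 = (1.65×10^-8)(46.2)/(1.333e-05) = 0.05718 Ω
Seg 3: A = 3.37 mm² = 3.370e-06 m²
R_3 = (2.59×10^-8)(31.2)/(3.370e-06) = 0.2398 Ω
R_total = R_1 + R_2 + R_3 = 0.580 Ω

0.580 Ω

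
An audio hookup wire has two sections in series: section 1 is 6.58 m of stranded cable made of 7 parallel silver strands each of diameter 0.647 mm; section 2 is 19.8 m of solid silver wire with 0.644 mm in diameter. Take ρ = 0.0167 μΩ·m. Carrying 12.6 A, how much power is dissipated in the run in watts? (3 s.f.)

169 W

ρ = 0.0167 μΩ·m = 1.67×10^-8 Ω·m
Section 1: A_strand = π(3.2350e-04)² = 3.288e-07 m²; R₁ = ρL/(N·A_s) = (1.67×10^-8)(6.58)/(7×3.288e-07) = 0.04775 Ω
Section 2: A = π(d/2)² = π(3.2200e-04 m)² = 3.257e-07 m²
R₂ = (1.67×10^-8)(19.8)/(3.257e-07) = 1.015 Ω
R = R₁ + R₂ = 1.063 Ω
P = I²R = (12.6)² × 1.063 = 169 W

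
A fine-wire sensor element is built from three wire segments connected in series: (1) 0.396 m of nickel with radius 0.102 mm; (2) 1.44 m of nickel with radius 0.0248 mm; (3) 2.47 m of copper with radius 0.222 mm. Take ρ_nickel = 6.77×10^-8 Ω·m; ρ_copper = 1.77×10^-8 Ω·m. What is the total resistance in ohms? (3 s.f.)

Seg 1: A = πr² = π(1.0200e-04 m)² = 3.269e-08 m²
R_1 = (6.77×10^-8)(0.396)/(3.269e-08) = 0.8202 Ω
Seg 2: A = πr² = π(2.4800e-05 m)² = 1.932e-09 m²
R_2 = (6.77×10^-8)(1.44)/(1.932e-09) = 50.45 Ω
Seg 3: A = πr² = π(2.2200e-04 m)² = 1.548e-07 m²
R_3 = (1.77×10^-8)(2.47)/(1.548e-07) = 0.2824 Ω
R_total = R_1 + R_2 + R_3 = 51.6 Ω

51.6 Ω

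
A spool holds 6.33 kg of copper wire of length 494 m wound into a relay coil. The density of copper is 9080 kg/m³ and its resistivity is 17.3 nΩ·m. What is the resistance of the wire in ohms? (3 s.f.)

6.06 Ω

ρ = 17.3 nΩ·m = 1.73×10^-8 Ω·m
A = m/(density·L) = 6.33/(9080×494) = 1.4112e-06 m²
R = ρL/A = (1.73×10^-8)(494)/(1.4112e-06) = 6.06 Ω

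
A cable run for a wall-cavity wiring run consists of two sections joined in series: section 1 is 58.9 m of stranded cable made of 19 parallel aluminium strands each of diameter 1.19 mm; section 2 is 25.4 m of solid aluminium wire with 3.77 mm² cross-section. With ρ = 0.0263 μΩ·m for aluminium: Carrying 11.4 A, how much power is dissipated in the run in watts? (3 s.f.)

ρ = 0.0263 μΩ·m = 2.63×10^-8 Ω·m
Section 1: A_strand = π(5.9500e-04)² = 1.112e-06 m²; R₁ = ρL/(N·A_s) = (2.63×10^-8)(58.9)/(19×1.112e-06) = 0.07331 Ω
Section 2: A = 3.77 mm² = 3.770e-06 m²
R₂ = (2.63×10^-8)(25.4)/(3.770e-06) = 0.1772 Ω
R = R₁ + R₂ = 0.2505 Ω
P = I²R = (11.4)² × 0.2505 = 32.6 W

32.6 W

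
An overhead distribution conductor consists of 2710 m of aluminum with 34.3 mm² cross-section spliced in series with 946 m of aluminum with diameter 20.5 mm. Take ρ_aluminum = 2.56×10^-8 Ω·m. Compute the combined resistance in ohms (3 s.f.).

2.10 Ω

Segment 1: A = 34.3 mm² = 3.430e-05 m²
R₁ = ρL/A = (2.56×10^-8)(2710)/(3.430e-05) = 2.023 Ω
Segment 2: A = π(d/2)² = π(1.0250e-02 m)² = 3.301e-04 m²
R₂ = (2.56×10^-8)(946)/(3.301e-04) = 0.07337 Ω
R = R₁ + R₂ = 2.10 Ω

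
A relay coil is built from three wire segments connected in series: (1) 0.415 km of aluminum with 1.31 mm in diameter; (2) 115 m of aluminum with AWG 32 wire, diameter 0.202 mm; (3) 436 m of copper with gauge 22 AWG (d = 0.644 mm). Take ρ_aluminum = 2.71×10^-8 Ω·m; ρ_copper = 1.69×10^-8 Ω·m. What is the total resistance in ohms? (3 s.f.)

Seg 1: A = π(d/2)² = π(6.5500e-04 m)² = 1.348e-06 m²
R_1 = (2.71×10^-8)(415)/(1.348e-06) = 8.344 Ω
Seg 2: A = π(0.202/2 mm)² = π(1.0100e-04 m)² = 3.205e-08 m²
R_2 = (2.71×10^-8)(115)/(3.205e-08) = 97.25 Ω
Seg 3: A = π(0.644/2 mm)² = π(3.2200e-04 m)² = 3.257e-07 m²
R_3 = (1.69×10^-8)(436)/(3.257e-07) = 22.62 Ω
R_total = R_1 + R_2 + R_3 = 128 Ω

128 Ω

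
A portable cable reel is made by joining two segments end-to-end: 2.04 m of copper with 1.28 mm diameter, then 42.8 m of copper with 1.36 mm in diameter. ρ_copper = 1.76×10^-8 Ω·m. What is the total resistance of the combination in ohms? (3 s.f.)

Segment 1: A = π(d/2)² = π(6.4000e-04 m)² = 1.287e-06 m²
R₁ = ρL/A = (1.76×10^-8)(2.04)/(1.287e-06) = 0.0279 Ω
Segment 2: A = π(d/2)² = π(6.8000e-04 m)² = 1.453e-06 m²
R₂ = (1.76×10^-8)(42.8)/(1.453e-06) = 0.5185 Ω
R = R₁ + R₂ = 0.546 Ω

0.546 Ω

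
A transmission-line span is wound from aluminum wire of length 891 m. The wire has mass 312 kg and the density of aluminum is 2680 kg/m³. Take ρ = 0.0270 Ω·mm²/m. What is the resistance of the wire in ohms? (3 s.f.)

0.184 Ω

ρ = 0.0270 Ω·mm²/m = 2.70×10^-8 Ω·m
A = m/(density·L) = 312/(2680×891) = 1.3066e-04 m²
R = ρL/A = (2.70×10^-8)(891)/(1.3066e-04) = 0.184 Ω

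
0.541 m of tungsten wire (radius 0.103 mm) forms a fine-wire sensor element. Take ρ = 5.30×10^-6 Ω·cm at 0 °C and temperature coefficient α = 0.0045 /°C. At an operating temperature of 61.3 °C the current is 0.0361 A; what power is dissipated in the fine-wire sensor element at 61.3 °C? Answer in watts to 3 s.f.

0.00143 W

ρ = 5.30×10^-6 Ω·cm = 5.30×10^-8 Ω·m
A = πr² = π(1.0300e-04 m)² = 3.333e-08 m²
R₍0₎ = ρL/A = (5.30×10^-8)(0.541)/(3.333e-08) = 0.8603 Ω
R₍61.3₎ = R₍0₎(1 + αΔT) = 0.8603 × (1 + 0.0045×61.3) = 1.098 Ω
P = I²R = (0.0361)² × 1.098 = 0.00143 W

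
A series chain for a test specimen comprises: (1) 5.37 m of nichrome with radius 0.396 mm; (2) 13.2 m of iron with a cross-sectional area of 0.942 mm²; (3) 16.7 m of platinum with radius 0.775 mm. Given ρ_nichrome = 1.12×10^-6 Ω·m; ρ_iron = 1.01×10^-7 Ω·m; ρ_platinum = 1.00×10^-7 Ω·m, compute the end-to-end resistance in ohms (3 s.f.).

Seg 1: A = πr² = π(3.9600e-04 m)² = 4.927e-07 m²
R_1 = (1.12×10^-6)(5.37)/(4.927e-07) = 12.21 Ω
Seg 2: A = 0.942 mm² = 9.420e-07 m²
R_2 = (1.01×10^-7)(13.2)/(9.420e-07) = 1.415 Ω
Seg 3: A = πr² = π(7.7500e-04 m)² = 1.887e-06 m²
R_3 = (1.00×10^-7)(16.7)/(1.887e-06) = 0.885 Ω
R_total = R_1 + R_2 + R_3 = 14.5 Ω

14.5 Ω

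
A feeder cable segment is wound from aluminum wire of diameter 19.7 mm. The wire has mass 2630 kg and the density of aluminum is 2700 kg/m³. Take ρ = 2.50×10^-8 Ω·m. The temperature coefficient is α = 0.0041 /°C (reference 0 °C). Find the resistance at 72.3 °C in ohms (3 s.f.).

A = π(d/2)² = π(9.8500e-03 m)² = 3.0481e-04 m²
L = m/(density·A) = 2630/(2700×3.0481e-04) = 3196 m
R = ρL/A = (2.50×10^-8)(3196)/(3.0481e-04) = 0.2621 Ω
R(72.3 °C) = 0.2621 × (1 + 0.0041×72.3) = 0.340 Ω

0.340 Ω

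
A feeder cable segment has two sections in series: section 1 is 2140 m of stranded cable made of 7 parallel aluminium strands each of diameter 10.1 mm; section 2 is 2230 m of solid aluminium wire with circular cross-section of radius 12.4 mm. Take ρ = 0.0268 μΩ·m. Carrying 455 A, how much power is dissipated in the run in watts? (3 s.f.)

ρ = 0.0268 μΩ·m = 2.68×10^-8 Ω·m
Section 1: A_strand = π(5.0500e-03)² = 8.012e-05 m²; R₁ = ρL/(N·A_s) = (2.68×10^-8)(2140)/(7×8.012e-05) = 0.1023 Ω
Section 2: A = πr² = π(1.2400e-02 m)² = 4.831e-04 m²
R₂ = (2.68×10^-8)(2230)/(4.831e-04) = 0.1237 Ω
R = R₁ + R₂ = 0.226 Ω
P = I²R = (455)² × 0.226 = 46800 W

46800 W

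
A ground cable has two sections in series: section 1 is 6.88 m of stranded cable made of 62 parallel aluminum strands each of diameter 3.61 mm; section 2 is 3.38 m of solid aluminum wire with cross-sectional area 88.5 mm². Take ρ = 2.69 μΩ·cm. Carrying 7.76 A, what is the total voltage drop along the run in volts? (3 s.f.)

0.0102 V

ρ = 2.69 μΩ·cm = 2.69×10^-8 Ω·m
Section 1: A_strand = π(1.8050e-03)² = 1.024e-05 m²; R₁ = ρL/(N·A_s) = (2.69×10^-8)(6.88)/(62×1.024e-05) = 2.916×10^-4 Ω
Section 2: A = 88.5 mm² = 8.850e-05 m²
R₂ = (2.69×10^-8)(3.38)/(8.850e-05) = 0.001027 Ω
R = R₁ + R₂ = 0.001319 Ω
V = IR = 7.76 × 0.001319 = 0.0102 V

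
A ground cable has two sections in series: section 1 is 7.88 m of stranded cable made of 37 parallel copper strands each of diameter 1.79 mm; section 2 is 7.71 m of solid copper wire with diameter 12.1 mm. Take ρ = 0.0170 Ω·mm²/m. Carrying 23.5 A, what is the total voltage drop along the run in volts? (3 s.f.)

ρ = 0.0170 Ω·mm²/m = 1.70×10^-8 Ω·m
Section 1: A_strand = π(8.9500e-04)² = 2.516e-06 m²; R₁ = ρL/(N·A_s) = (1.70×10^-8)(7.88)/(37×2.516e-06) = 0.001439 Ω
Section 2: A = π(d/2)² = π(6.0500e-03 m)² = 1.150e-04 m²
R₂ = (1.70×10^-8)(7.71)/(1.150e-04) = 0.00114 Ω
R = R₁ + R₂ = 0.002579 Ω
V = IR = 23.5 × 0.002579 = 0.0606 V

0.0606 V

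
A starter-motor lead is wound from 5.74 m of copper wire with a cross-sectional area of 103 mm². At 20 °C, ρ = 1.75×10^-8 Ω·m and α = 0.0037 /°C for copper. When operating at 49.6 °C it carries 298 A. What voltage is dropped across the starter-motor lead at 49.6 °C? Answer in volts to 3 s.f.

0.322 V

A = 103 mm² = 1.030e-04 m²
R₍20₎ = ρL/A = (1.75×10^-8)(5.74)/(1.030e-04) = 9.752×10^-4 Ω
R₍49.6₎ = R₍20₎(1 + αΔT) = 9.752×10^-4 × (1 + 0.0037×29.6) = 0.001082 Ω
V = IR = 298 × 0.001082 = 0.322 V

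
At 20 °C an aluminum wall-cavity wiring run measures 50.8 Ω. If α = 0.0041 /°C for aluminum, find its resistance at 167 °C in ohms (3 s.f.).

81.4 Ω

ΔT = 167 − 20 = 147 °C
R = R₀(1 + αΔT) = 50.8 × (1 + 0.0041×147) = 50.8 × 1.603 = 81.4 Ω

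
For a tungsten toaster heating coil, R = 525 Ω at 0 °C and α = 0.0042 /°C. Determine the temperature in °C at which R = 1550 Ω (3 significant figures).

465 °C

R = R₀(1 + α(T − T₀)) ⇒ T = T₀ + (R/R₀ − 1)/α
T = 0 + (1550/525 − 1)/0.0042 = 0 + (1.952)/0.0042 = 465 °C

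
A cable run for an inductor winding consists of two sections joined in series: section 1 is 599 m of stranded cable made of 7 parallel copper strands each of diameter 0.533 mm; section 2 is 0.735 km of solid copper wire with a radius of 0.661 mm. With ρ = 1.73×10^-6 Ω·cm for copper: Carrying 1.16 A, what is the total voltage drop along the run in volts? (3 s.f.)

18.4 V

ρ = 1.73×10^-6 Ω·cm = 1.73×10^-8 Ω·m
Section 1: A_strand = π(2.6650e-04)² = 2.231e-07 m²; R₁ = ρL/(N·A_s) = (1.73×10^-8)(599)/(7×2.231e-07) = 6.635 Ω
Section 2: A = πr² = π(6.6100e-04 m)² = 1.373e-06 m²
R₂ = (1.73×10^-8)(735)/(1.373e-06) = 9.264 Ω
R = R₁ + R₂ = 15.9 Ω
V = IR = 1.16 × 15.9 = 18.4 V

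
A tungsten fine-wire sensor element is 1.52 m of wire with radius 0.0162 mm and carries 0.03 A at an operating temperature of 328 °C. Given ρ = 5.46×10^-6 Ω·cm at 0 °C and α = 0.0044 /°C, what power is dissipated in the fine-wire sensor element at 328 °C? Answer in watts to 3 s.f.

0.221 W

ρ = 5.46×10^-6 Ω·cm = 5.46×10^-8 Ω·m
A = πr² = π(1.6200e-05 m)² = 8.245e-10 m²
R₍0₎ = ρL/A = (5.46×10^-8)(1.52)/(8.245e-10) = 100.7 Ω
R₍328₎ = R₍0₎(1 + αΔT) = 100.7 × (1 + 0.0044×328) = 245.9 Ω
P = I²R = (0.03)² × 245.9 = 0.221 W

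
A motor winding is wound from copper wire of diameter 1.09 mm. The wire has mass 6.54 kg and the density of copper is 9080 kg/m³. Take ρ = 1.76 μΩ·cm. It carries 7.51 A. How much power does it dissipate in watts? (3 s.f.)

821 W

ρ = 1.76 μΩ·cm = 1.76×10^-8 Ω·m
A = π(d/2)² = π(5.4500e-04 m)² = 9.3313e-07 m²
L = m/(density·A) = 6.54/(9080×9.3313e-07) = 771.9 m
R = ρL/A = (1.76×10^-8)(771.9)/(9.3313e-07) = 14.56 Ω
P = I²R = (7.51)² × 14.56 = 821 W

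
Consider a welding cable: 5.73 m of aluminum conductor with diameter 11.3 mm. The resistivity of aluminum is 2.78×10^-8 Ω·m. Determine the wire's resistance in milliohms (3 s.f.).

A = π(d/2)² = π(5.6500e-03 m)² = 1.003e-04 m²
R = ρL/A = (2.78×10^-8)(5.73 m)/(1.003e-04 m²) = 1.59 mΩ

1.59 mΩ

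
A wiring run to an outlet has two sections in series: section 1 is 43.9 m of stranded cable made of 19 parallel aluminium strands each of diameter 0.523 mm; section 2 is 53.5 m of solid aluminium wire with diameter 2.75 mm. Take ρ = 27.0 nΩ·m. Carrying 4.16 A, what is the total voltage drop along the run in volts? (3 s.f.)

2.22 V

ρ = 27.0 nΩ·m = 2.70×10^-8 Ω·m
Section 1: A_strand = π(2.6150e-04)² = 2.148e-07 m²; R₁ = ρL/(N·A_s) = (2.70×10^-8)(43.9)/(19×2.148e-07) = 0.2904 Ω
Section 2: A = π(d/2)² = π(1.3750e-03 m)² = 5.940e-06 m²
R₂ = (2.70×10^-8)(53.5)/(5.940e-06) = 0.2432 Ω
R = R₁ + R₂ = 0.5336 Ω
V = IR = 4.16 × 0.5336 = 2.22 V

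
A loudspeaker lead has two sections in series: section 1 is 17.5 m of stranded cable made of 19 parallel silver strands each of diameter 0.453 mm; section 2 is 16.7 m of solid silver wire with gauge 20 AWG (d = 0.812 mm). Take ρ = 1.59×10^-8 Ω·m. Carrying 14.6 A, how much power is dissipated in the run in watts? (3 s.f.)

129 W

Section 1: A_strand = π(2.2650e-04)² = 1.612e-07 m²; R₁ = ρL/(N·A_s) = (1.59×10^-8)(17.5)/(19×1.612e-07) = 0.09086 Ω
Section 2: A = π(0.812/2 mm)² = π(4.0600e-04 m)² = 5.178e-07 m²
R₂ = (1.59×10^-8)(16.7)/(5.178e-07) = 0.5128 Ω
R = R₁ + R₂ = 0.6036 Ω
P = I²R = (14.6)² × 0.6036 = 129 W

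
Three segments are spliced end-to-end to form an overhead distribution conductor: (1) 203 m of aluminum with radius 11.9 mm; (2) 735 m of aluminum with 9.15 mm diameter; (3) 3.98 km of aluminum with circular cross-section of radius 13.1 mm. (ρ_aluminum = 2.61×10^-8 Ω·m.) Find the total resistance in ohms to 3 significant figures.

Seg 1: A = πr² = π(1.1900e-02 m)² = 4.449e-04 m²
R_1 = (2.61×10^-8)(203)/(4.449e-04) = 0.01191 Ω
Seg 2: A = π(d/2)² = π(4.5750e-03 m)² = 6.576e-05 m²
R_2 = (2.61×10^-8)(735)/(6.576e-05) = 0.2917 Ω
Seg 3: A = πr² = π(1.3100e-02 m)² = 5.391e-04 m²
R_3 = (2.61×10^-8)(3980)/(5.391e-04) = 0.1927 Ω
R_total = R_1 + R_2 + R_3 = 0.496 Ω

0.496 Ω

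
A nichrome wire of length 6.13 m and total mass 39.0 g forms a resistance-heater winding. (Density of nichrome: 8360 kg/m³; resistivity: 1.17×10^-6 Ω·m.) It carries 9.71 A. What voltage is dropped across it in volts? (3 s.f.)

91.5 V

A = m/(density·L) = 0.039/(8360×6.13) = 7.6102e-07 m²
R = ρL/A = (1.17×10^-6)(6.13)/(7.6102e-07) = 9.424 Ω
V = IR = 9.71 × 9.424 = 91.5 V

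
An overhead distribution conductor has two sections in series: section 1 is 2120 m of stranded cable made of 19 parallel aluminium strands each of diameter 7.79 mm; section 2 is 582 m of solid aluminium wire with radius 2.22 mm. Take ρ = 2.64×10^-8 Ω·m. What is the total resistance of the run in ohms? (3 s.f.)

1.05 Ω

Section 1: A_strand = π(3.8950e-03)² = 4.766e-05 m²; R₁ = ρL/(N·A_s) = (2.64×10^-8)(2120)/(19×4.766e-05) = 0.0618 Ω
Section 2: A = πr² = π(2.2200e-03 m)² = 1.548e-05 m²
R₂ = (2.64×10^-8)(582)/(1.548e-05) = 0.9924 Ω
R = R₁ + R₂ = 1.05 Ω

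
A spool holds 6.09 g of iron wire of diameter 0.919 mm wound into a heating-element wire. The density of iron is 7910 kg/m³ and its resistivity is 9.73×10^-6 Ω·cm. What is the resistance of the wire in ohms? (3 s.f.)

ρ = 9.73×10^-6 Ω·cm = 9.73×10^-8 Ω·m
A = π(d/2)² = π(4.5950e-04 m)² = 6.6332e-07 m²
L = m/(density·A) = 0.00609/(7910×6.6332e-07) = 1.161 m
R = ρL/A = (9.73×10^-8)(1.161)/(6.6332e-07) = 0.170 Ω

0.170 Ω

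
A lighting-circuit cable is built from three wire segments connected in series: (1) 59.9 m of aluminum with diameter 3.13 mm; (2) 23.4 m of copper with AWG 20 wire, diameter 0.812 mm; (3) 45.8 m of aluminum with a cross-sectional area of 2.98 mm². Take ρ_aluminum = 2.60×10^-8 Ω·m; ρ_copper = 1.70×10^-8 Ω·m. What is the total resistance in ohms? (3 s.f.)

Seg 1: A = π(d/2)² = π(1.5650e-03 m)² = 7.694e-06 m²
R_1 = (2.60×10^-8)(59.9)/(7.694e-06) = 0.2024 Ω
Seg 2: A = π(0.812/2 mm)² = π(4.0600e-04 m)² = 5.178e-07 m²
R_2 = (1.70×10^-8)(23.4)/(5.178e-07) = 0.7682 Ω
Seg 3: A = 2.98 mm² = 2.980e-06 m²
R_3 = (2.60×10^-8)(45.8)/(2.980e-06) = 0.3996 Ω
R_total = R_1 + R_2 + R_3 = 1.37 Ω

1.37 Ω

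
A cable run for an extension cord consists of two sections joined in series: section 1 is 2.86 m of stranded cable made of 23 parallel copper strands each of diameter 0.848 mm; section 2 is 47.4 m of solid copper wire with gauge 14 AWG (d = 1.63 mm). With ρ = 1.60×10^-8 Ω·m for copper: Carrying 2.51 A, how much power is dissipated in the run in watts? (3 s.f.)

2.31 W

Section 1: A_strand = π(4.2400e-04)² = 5.648e-07 m²; R₁ = ρL/(N·A_s) = (1.60×10^-8)(2.86)/(23×5.648e-07) = 0.003523 Ω
Section 2: A = π(1.63/2 mm)² = π(8.1500e-04 m)² = 2.087e-06 m²
R₂ = (1.60×10^-8)(47.4)/(2.087e-06) = 0.3634 Ω
R = R₁ + R₂ = 0.367 Ω
P = I²R = (2.51)² × 0.367 = 2.31 W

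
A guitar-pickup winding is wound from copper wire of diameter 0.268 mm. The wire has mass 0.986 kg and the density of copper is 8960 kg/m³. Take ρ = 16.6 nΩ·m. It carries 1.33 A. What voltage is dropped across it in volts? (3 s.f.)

764 V

ρ = 16.6 nΩ·m = 1.66×10^-8 Ω·m
A = π(d/2)² = π(1.3400e-04 m)² = 5.6410e-08 m²
L = m/(density·A) = 0.986/(8960×5.6410e-08) = 1951 m
R = ρL/A = (1.66×10^-8)(1951)/(5.6410e-08) = 574.1 Ω
V = IR = 1.33 × 574.1 = 764 V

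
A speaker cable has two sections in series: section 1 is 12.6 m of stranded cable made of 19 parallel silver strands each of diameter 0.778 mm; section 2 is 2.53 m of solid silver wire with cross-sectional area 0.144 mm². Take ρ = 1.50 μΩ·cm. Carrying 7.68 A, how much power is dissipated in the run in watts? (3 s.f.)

16.8 W

ρ = 1.50 μΩ·cm = 1.50×10^-8 Ω·m
Section 1: A_strand = π(3.8900e-04)² = 4.754e-07 m²; R₁ = ρL/(N·A_s) = (1.50×10^-8)(12.6)/(19×4.754e-07) = 0.02092 Ω
Section 2: A = 0.144 mm² = 1.440e-07 m²
R₂ = (1.50×10^-8)(2.53)/(1.440e-07) = 0.2635 Ω
R = R₁ + R₂ = 0.2845 Ω
P = I²R = (7.68)² × 0.2845 = 16.8 W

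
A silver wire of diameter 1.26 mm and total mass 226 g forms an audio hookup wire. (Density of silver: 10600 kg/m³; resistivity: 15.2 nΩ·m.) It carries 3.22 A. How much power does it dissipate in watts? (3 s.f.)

ρ = 15.2 nΩ·m = 1.52×10^-8 Ω·m
A = π(d/2)² = π(6.3000e-04 m)² = 1.2469e-06 m²
L = m/(density·A) = 0.226/(10600×1.2469e-06) = 17.1 m
R = ρL/A = (1.52×10^-8)(17.1)/(1.2469e-06) = 0.2084 Ω
P = I²R = (3.22)² × 0.2084 = 2.16 W

2.16 W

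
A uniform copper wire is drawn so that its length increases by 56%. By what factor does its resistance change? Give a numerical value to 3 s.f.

k = 1 + 56/100 = 1.56; volume constant ⇒ A' = A/k, so R' = k²R.
Factor = 2.43

2.43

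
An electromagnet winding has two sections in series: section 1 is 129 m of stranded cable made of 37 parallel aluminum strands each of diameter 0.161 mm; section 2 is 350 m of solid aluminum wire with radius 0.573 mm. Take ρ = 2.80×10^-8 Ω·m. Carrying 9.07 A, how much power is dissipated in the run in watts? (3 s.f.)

Section 1: A_strand = π(8.0500e-05)² = 2.036e-08 m²; R₁ = ρL/(N·A_s) = (2.80×10^-8)(129)/(37×2.036e-08) = 4.795 Ω
Section 2: A = πr² = π(5.7300e-04 m)² = 1.031e-06 m²
R₂ = (2.80×10^-8)(350)/(1.031e-06) = 9.501 Ω
R = R₁ + R₂ = 14.3 Ω
P = I²R = (9.07)² × 14.3 = 1180 W

1180 W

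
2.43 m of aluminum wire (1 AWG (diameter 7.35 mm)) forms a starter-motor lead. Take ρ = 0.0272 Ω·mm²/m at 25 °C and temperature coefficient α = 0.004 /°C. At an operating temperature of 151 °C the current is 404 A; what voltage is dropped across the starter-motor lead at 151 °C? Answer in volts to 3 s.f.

0.947 V

ρ = 0.0272 Ω·mm²/m = 2.72×10^-8 Ω·m
A = π(7.35/2 mm)² = π(3.6750e-03 m)² = 4.243e-05 m²
R₍25₎ = ρL/A = (2.72×10^-8)(2.43)/(4.243e-05) = 0.001558 Ω
R₍151₎ = R₍25₎(1 + αΔT) = 0.001558 × (1 + 0.004×126) = 0.002343 Ω
V = IR = 404 × 0.002343 = 0.947 V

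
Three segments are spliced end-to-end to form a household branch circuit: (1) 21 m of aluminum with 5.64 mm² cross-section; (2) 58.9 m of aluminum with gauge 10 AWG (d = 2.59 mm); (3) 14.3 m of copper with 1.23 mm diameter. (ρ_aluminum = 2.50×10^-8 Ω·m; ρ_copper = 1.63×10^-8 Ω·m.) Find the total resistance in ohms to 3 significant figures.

Seg 1: A = 5.64 mm² = 5.640e-06 m²
R_1 = (2.50×10^-8)(21)/(5.640e-06) = 0.09309 Ω
Seg 2: A = π(2.59/2 mm)² = π(1.2950e-03 m)² = 5.269e-06 m²
R_2 = (2.50×10^-8)(58.9)/(5.269e-06) = 0.2795 Ω
Seg 3: A = π(d/2)² = π(6.1500e-04 m)² = 1.188e-06 m²
R_3 = (1.63×10^-8)(14.3)/(1.188e-06) = 0.1962 Ω
R_total = R_1 + R_2 + R_3 = 0.569 Ω

0.569 Ω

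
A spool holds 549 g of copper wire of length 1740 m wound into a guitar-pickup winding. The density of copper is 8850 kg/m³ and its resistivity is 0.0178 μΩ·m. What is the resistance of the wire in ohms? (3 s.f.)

869 Ω

ρ = 0.0178 μΩ·m = 1.78×10^-8 Ω·m
A = m/(density·L) = 0.549/(8850×1740) = 3.5652e-08 m²
R = ρL/A = (1.78×10^-8)(1740)/(3.5652e-08) = 869 Ω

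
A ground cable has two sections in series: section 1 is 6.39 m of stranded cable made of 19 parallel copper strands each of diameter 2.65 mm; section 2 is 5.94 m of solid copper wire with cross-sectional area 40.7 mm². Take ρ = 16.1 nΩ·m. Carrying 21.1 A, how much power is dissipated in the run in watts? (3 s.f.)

1.48 W

ρ = 16.1 nΩ·m = 1.61×10^-8 Ω·m
Section 1: A_strand = π(1.3250e-03)² = 5.515e-06 m²; R₁ = ρL/(N·A_s) = (1.61×10^-8)(6.39)/(19×5.515e-06) = 9.817×10^-4 Ω
Section 2: A = 40.7 mm² = 4.070e-05 m²
R₂ = (1.61×10^-8)(5.94)/(4.070e-05) = 0.00235 Ω
R = R₁ + R₂ = 0.003331 Ω
P = I²R = (21.1)² × 0.003331 = 1.48 W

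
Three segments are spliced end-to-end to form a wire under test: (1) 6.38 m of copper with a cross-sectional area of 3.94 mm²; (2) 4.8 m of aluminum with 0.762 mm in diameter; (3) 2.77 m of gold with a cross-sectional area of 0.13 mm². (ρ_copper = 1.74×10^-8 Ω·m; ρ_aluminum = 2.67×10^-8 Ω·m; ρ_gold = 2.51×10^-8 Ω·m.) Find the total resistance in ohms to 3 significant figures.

Seg 1: A = 3.94 mm² = 3.940e-06 m²
R_1 = (1.74×10^-8)(6.38)/(3.940e-06) = 0.02818 Ω
Seg 2: A = π(d/2)² = π(3.8100e-04 m)² = 4.560e-07 m²
R_2 = (2.67×10^-8)(4.8)/(4.560e-07) = 0.281 Ω
Seg 3: A = 0.13 mm² = 1.300e-07 m²
R_3 = (2.51×10^-8)(2.77)/(1.300e-07) = 0.5348 Ω
R_total = R_1 + R_2 + R_3 = 0.844 Ω

0.844 Ω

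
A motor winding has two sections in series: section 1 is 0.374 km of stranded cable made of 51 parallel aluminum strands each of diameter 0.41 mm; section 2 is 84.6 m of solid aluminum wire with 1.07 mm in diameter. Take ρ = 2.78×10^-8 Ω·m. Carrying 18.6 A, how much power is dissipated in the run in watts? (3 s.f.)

Section 1: A_strand = π(2.0500e-04)² = 1.320e-07 m²; R₁ = ρL/(N·A_s) = (2.78×10^-8)(374)/(51×1.320e-07) = 1.544 Ω
Section 2: A = π(d/2)² = π(5.3500e-04 m)² = 8.992e-07 m²
R₂ = (2.78×10^-8)(84.6)/(8.992e-07) = 2.616 Ω
R = R₁ + R₂ = 4.16 Ω
P = I²R = (18.6)² × 4.16 = 1440 W

1440 W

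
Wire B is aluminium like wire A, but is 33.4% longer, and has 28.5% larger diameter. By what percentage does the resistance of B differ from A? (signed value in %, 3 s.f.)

-19.2%

R ∝ L/d², so R_B/R_A = (1 + 33.4/100) × (1 + 28.5/100)⁻²
= 1.334 × 0.6056 = 0.8079
(R_B − R_A)/R_A = 0.8079 − 1 = -19.2%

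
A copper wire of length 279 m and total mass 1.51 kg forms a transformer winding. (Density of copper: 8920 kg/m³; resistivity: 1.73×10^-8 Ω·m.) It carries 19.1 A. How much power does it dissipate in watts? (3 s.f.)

A = m/(density·L) = 1.51/(8920×279) = 6.0675e-07 m²
R = ρL/A = (1.73×10^-8)(279)/(6.0675e-07) = 7.955 Ω
P = I²R = (19.1)² × 7.955 = 2900 W

2900 W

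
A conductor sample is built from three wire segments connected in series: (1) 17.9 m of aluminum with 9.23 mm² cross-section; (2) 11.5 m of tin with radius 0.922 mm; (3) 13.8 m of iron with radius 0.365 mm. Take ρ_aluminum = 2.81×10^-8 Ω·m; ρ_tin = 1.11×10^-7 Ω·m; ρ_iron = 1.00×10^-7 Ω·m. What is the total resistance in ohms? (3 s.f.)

3.83 Ω

Seg 1: A = 9.23 mm² = 9.230e-06 m²
R_1 = (2.81×10^-8)(17.9)/(9.230e-06) = 0.0545 Ω
Seg 2: A = πr² = π(9.2200e-04 m)² = 2.671e-06 m²
R_2 = (1.11×10^-7)(11.5)/(2.671e-06) = 0.478 Ω
Seg 3: A = πr² = π(3.6500e-04 m)² = 4.185e-07 m²
R_3 = (1.00×10^-7)(13.8)/(4.185e-07) = 3.297 Ω
R_total = R_1 + R_2 + R_3 = 3.83 Ω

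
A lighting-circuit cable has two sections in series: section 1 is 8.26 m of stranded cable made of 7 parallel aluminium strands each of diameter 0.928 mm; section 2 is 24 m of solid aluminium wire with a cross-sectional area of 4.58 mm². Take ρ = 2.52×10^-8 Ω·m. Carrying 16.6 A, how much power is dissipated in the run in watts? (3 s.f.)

48.5 W

Section 1: A_strand = π(4.6400e-04)² = 6.764e-07 m²; R₁ = ρL/(N·A_s) = (2.52×10^-8)(8.26)/(7×6.764e-07) = 0.04396 Ω
Section 2: A = 4.58 mm² = 4.580e-06 m²
R₂ = (2.52×10^-8)(24)/(4.580e-06) = 0.1321 Ω
R = R₁ + R₂ = 0.176 Ω
P = I²R = (16.6)² × 0.176 = 48.5 W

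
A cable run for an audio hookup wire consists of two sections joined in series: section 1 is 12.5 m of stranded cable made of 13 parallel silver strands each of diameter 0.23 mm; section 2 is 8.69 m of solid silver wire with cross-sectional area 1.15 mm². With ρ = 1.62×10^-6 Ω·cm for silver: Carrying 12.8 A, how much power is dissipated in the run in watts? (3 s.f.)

81.5 W

ρ = 1.62×10^-6 Ω·cm = 1.62×10^-8 Ω·m
Section 1: A_strand = π(1.1500e-04)² = 4.155e-08 m²; R₁ = ρL/(N·A_s) = (1.62×10^-8)(12.5)/(13×4.155e-08) = 0.3749 Ω
Section 2: A = 1.15 mm² = 1.150e-06 m²
R₂ = (1.62×10^-8)(8.69)/(1.150e-06) = 0.1224 Ω
R = R₁ + R₂ = 0.4973 Ω
P = I²R = (12.8)² × 0.4973 = 81.5 W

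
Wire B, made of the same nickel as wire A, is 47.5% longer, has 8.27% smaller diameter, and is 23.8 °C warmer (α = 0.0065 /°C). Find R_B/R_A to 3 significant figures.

2.02

R ∝ ρL/d² with ρ ∝ (1+αΔT), so R_B/R_A = (1 + 47.5/100) × (1 − 8.27/100)⁻² × (1 + 0.0065×23.8)
= 1.475 × 1.188 × 1.155 = 2.02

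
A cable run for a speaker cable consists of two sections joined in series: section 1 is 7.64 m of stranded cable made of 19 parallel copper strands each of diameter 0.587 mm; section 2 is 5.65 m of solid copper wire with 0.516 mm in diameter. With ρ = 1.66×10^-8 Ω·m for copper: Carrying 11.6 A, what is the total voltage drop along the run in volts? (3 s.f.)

5.49 V

Section 1: A_strand = π(2.9350e-04)² = 2.706e-07 m²; R₁ = ρL/(N·A_s) = (1.66×10^-8)(7.64)/(19×2.706e-07) = 0.02467 Ω
Section 2: A = π(d/2)² = π(2.5800e-04 m)² = 2.091e-07 m²
R₂ = (1.66×10^-8)(5.65)/(2.091e-07) = 0.4485 Ω
R = R₁ + R₂ = 0.4732 Ω
V = IR = 11.6 × 0.4732 = 5.49 V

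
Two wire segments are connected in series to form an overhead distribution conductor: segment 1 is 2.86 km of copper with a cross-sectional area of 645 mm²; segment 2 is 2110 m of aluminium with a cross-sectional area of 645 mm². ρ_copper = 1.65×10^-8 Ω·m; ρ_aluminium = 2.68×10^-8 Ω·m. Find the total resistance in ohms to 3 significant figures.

0.161 Ω

Segment 1: A = 645 mm² = 6.450e-04 m²
R₁ = ρL/A = (1.65×10^-8)(2860)/(6.450e-04) = 0.07316 Ω
R₂ = (2.68×10^-8)(2110)/(6.450e-04) = 0.08767 Ω
R = R₁ + R₂ = 0.161 Ω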